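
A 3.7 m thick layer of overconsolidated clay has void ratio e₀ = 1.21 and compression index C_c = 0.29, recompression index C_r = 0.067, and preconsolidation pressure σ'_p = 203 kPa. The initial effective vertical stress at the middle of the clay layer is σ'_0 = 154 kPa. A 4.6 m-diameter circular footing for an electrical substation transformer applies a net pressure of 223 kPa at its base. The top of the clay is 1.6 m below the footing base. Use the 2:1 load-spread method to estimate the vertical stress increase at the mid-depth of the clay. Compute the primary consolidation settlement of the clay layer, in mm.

S_c ≈ 36.9 mm

Mid-depth of clay below the footing base: z = 1.6 + 3.7/2 = 3.45 m.
Stress increase at mid-clay by the 2:1 spreading method:
Δσ ≈ qD²/(D+z)² = 223×4.6²/(4.6+3.45)² = 72.816 kPa
Final effective stress: σ'_f = 154 + 72.816 = 226.82 kPa.
σ'_f = 226.82 > σ'_p = 203 kPa, so the stress path crosses the preconsolidation pressure — recompression up to σ'_p, then virgin compression beyond:
S_c = H/(1+e₀)·[C_r·log₁₀(σ'_p/σ'_0) + C_c·log₁₀(σ'_f/σ'_p)]
    = 3.7/2.21 × [0.067×log₁₀(203/154) + 0.29×log₁₀(226.82/203)]
    = 1.6742 × [0.0080383 + 0.013974] = 0.03685 m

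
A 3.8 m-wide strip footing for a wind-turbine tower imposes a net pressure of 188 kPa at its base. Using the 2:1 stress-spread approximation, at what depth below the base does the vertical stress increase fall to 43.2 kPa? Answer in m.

z ≈ 12.7 m

2:1 spreading — at depth z the loaded area has grown by z in each plan dimension:
qB/(B+z) = Δσ_z ⇒ z = qB/Δσ_z − B = 188×3.8/43.2 − 3.8 = 12.74 m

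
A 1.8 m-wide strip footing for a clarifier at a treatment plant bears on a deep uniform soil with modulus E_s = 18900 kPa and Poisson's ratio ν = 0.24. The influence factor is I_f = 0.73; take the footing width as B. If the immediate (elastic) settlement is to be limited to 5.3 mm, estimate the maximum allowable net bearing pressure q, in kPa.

S_e = q·B·(1−ν²)/E_s · I_f  ⇒  q = S_e·E_s / (B·(1−ν²)·I_f).
q = 0.0053 × 18900 / (1.8 × 0.9424 × 0.73) = 80.89 kPa

q ≈ 80.9 kPa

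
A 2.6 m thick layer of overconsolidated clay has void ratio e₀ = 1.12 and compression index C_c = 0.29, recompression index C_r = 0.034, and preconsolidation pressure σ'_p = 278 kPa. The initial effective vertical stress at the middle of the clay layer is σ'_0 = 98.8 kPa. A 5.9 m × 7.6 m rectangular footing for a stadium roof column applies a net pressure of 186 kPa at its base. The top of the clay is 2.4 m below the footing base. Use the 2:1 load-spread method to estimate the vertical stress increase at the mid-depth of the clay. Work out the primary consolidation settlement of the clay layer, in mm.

Mid-depth of clay below the footing base: z = 2.4 + 2.6/2 = 3.7 m.
Stress increase at mid-clay by the 2:1 spreading method:
Δσ = qBL/((B+z)(L+z)) = 186×5.9×7.6/((5.9+3.7)(7.6+3.7)) = 76.883 kPa
Final effective stress: σ'_f = 98.8 + 76.883 = 175.68 kPa.
σ'_f = 175.68 ≤ σ'_p = 278 kPa, so the clay remains overconsolidated and only the recompression index applies:
S_c = C_r·H/(1+e₀)·log₁₀(σ'_f/σ'_0) = 0.034×2.6/2.12×log₁₀(175.68/98.8)
    = 0.041698 × 0.24997 = 0.01042 m

S_c ≈ 10.4 mm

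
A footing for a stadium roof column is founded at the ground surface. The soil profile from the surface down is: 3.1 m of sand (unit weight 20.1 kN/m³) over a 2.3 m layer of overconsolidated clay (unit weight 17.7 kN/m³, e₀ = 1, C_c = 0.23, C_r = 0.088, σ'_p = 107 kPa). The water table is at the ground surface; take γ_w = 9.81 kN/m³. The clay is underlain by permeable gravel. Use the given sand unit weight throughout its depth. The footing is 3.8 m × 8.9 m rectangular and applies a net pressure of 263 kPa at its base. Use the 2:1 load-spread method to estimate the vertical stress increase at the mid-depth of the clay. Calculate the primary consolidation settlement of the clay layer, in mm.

S_c ≈ 60.1 mm

Mid-depth of clay below the ground surface: z = 3.1 + 2.3/2 = 4.25 m.
Total vertical stress at mid-clay: σ_v = 20.1×3.1 + 17.7×1.15 = 82.665 kPa.
Pore pressure: u = 9.81×(4.25 − 0) = 41.693 kPa.
Initial effective stress: σ'_0 = σ_v − u = 82.665 − 41.693 = 40.972 kPa.
Stress increase at mid-clay by the 2:1 spreading method:
Δσ = qBL/((B+z)(L+z)) = 263×3.8×8.9/((3.8+4.25)(8.9+4.25)) = 84.025 kPa
Final effective stress: σ'_f = 40.972 + 84.025 = 125 kPa.
σ'_f = 125 > σ'_p = 107 kPa, so the stress path crosses the preconsolidation pressure — recompression up to σ'_p, then virgin compression beyond:
S_c = H/(1+e₀)·[C_r·log₁₀(σ'_p/σ'_0) + C_c·log₁₀(σ'_f/σ'_p)]
    = 2.3/2 × [0.088×log₁₀(107/40.972) + 0.23×log₁₀(125/107)]
    = 1.15 × [0.036687 + 0.015531] = 0.06005 m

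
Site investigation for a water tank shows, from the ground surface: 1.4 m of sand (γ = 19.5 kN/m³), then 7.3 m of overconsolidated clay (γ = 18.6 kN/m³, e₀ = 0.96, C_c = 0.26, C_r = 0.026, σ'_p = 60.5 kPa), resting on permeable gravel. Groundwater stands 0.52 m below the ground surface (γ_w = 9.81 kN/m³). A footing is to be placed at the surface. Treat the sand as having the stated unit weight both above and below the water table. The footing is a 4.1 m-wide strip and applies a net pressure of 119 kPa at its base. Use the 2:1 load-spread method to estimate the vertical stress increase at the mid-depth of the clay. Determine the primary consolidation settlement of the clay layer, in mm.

Mid-depth of clay below the ground surface: z = 1.4 + 7.3/2 = 5.05 m.
Total vertical stress at mid-clay: σ_v = 19.5×1.4 + 18.6×3.65 = 95.19 kPa.
Pore pressure: u = 9.81×(5.05 − 0.52) = 44.439 kPa.
Initial effective stress: σ'_0 = σ_v − u = 95.19 − 44.439 = 50.751 kPa.
Stress increase at mid-clay by the 2:1 spreading method:
Δσ = qB/(B+z) = 119×4.1/(4.1+5.05) = 53.322 kPa
Final effective stress: σ'_f = 50.751 + 53.322 = 104.07 kPa.
σ'_f = 104.07 > σ'_p = 60.5 kPa, so the stress path crosses the preconsolidation pressure — recompression up to σ'_p, then virgin compression beyond:
S_c = H/(1+e₀)·[C_r·log₁₀(σ'_p/σ'_0) + C_c·log₁₀(σ'_f/σ'_p)]
    = 7.3/1.96 × [0.026×log₁₀(60.5/50.751) + 0.26×log₁₀(104.07/60.5)]
    = 3.7245 × [0.0019841 + 0.061248] = 0.2355 m

S_c ≈ 236 mm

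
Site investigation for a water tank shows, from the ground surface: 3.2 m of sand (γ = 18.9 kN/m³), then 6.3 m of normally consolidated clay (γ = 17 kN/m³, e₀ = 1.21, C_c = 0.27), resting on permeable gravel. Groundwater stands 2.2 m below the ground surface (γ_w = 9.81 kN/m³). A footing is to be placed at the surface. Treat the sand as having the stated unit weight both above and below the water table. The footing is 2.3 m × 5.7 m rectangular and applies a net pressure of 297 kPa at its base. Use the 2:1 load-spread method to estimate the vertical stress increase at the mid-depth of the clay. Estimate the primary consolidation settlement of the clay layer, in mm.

Mid-depth of clay below the ground surface: z = 3.2 + 6.3/2 = 6.35 m.
Total vertical stress at mid-clay: σ_v = 18.9×3.2 + 17×3.15 = 114.03 kPa.
Pore pressure: u = 9.81×(6.35 − 2.2) = 40.712 kPa.
Initial effective stress: σ'_0 = σ_v − u = 114.03 − 40.712 = 73.318 kPa.
Stress increase at mid-clay by the 2:1 spreading method:
Δσ = qBL/((B+z)(L+z)) = 297×2.3×5.7/((2.3+6.35)(5.7+6.35)) = 37.356 kPa
Final effective stress: σ'_f = σ'_0 + Δσ = 73.318 + 37.356 = 110.67 kPa.
Normally consolidated clay, so the full stress increment lies on the virgin compression line:
S_c = C_c·H/(1+e₀)·log₁₀(σ'_f/σ'_0) = 0.27×6.3/(1+1.21)×log₁₀(110.67/73.318)
    = 0.76968 × 0.17882 = 0.1376 m

S_c ≈ 138 mm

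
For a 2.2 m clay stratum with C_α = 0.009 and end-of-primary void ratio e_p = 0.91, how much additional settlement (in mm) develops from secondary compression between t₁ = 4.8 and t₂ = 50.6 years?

Secondary compression: S_s = C_α·H/(1+e_p)·log₁₀(t₂/t₁)
S_s = 0.009×2.2/(1+0.91)×log₁₀(50.6/4.8)
    = 0.01037 × 1.023 = 0.0106 m

S_s ≈ 10.6 mm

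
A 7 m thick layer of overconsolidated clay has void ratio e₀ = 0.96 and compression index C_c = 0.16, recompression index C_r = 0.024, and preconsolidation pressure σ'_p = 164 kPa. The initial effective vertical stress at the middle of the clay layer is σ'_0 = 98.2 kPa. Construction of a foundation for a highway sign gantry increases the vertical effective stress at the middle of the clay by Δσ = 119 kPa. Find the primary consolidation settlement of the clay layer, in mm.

S_c ≈ 88.8 mm

Final effective stress: σ'_f = 98.2 + 119 = 217.2 kPa.
σ'_f = 217.2 > σ'_p = 164 kPa, so the stress path crosses the preconsolidation pressure — recompression up to σ'_p, then virgin compression beyond:
S_c = H/(1+e₀)·[C_r·log₁₀(σ'_p/σ'_0) + C_c·log₁₀(σ'_f/σ'_p)]
    = 7/1.96 × [0.024×log₁₀(164/98.2) + 0.16×log₁₀(217.2/164)]
    = 3.5714 × [0.0053456 + 0.019523] = 0.08882 m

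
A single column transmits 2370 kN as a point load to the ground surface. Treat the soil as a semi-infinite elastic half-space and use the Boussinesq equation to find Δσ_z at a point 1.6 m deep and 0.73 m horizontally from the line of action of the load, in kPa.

Boussinesq vertical stress below a point load on an elastic half-space:
Δσ_z = 3P/(2πz²) · [1 + (r/z)²]^(−5/2)
r/z = 0.73/1.6 = 0.45625; [1+(r/z)²]^(−5/2) = 0.62328.
Δσ_z = 3×2370/(2π×1.6²) × 0.62328 = 442.03 × 0.62328 = 275.5 kPa

Δσ_z ≈ 276 kPa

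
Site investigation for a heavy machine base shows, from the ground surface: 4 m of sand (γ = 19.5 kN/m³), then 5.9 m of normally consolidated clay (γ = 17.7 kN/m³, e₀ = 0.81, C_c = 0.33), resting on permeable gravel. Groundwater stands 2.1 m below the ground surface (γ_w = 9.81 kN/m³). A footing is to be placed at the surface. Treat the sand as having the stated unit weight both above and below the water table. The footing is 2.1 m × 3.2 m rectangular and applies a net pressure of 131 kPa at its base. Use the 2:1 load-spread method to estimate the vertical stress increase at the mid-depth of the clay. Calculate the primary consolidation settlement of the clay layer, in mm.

Mid-depth of clay below the ground surface: z = 4 + 5.9/2 = 6.95 m.
Total vertical stress at mid-clay: σ_v = 19.5×4 + 17.7×2.95 = 130.22 kPa.
Pore pressure: u = 9.81×(6.95 − 2.1) = 47.578 kPa.
Initial effective stress: σ'_0 = σ_v − u = 130.22 − 47.578 = 82.642 kPa.
Stress increase at mid-clay by the 2:1 spreading method:
Δσ = qBL/((B+z)(L+z)) = 131×2.1×3.2/((2.1+6.95)(3.2+6.95)) = 9.5835 kPa
Final effective stress: σ'_f = σ'_0 + Δσ = 82.642 + 9.5835 = 92.225 kPa.
Normally consolidated clay, so the full stress increment lies on the virgin compression line:
S_c = C_c·H/(1+e₀)·log₁₀(σ'_f/σ'_0) = 0.33×5.9/(1+0.81)×log₁₀(92.225/82.642)
    = 1.0757 × 0.047648 = 0.05125 m

S_c ≈ 51.3 mm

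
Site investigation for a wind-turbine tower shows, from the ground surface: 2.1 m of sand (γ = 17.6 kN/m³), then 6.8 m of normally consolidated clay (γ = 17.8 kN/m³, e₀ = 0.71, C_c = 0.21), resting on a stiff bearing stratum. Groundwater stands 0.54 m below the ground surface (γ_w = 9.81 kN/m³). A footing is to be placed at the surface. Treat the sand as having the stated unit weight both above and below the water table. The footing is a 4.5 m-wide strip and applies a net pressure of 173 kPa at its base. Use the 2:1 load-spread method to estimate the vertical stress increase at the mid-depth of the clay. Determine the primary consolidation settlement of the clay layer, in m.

Mid-depth of clay below the ground surface: z = 2.1 + 6.8/2 = 5.5 m.
Total vertical stress at mid-clay: σ_v = 17.6×2.1 + 17.8×3.4 = 97.48 kPa.
Pore pressure: u = 9.81×(5.5 − 0.54) = 48.658 kPa.
Initial effective stress: σ'_0 = σ_v − u = 97.48 − 48.658 = 48.822 kPa.
Stress increase at mid-clay by the 2:1 spreading method:
Δσ = qB/(B+z) = 173×4.5/(4.5+5.5) = 77.85 kPa
Final effective stress: σ'_f = σ'_0 + Δσ = 48.822 + 77.85 = 126.67 kPa.
Normally consolidated clay, so the full stress increment lies on the virgin compression line:
S_c = C_c·H/(1+e₀)·log₁₀(σ'_f/σ'_0) = 0.21×6.8/(1+0.71)×log₁₀(126.67/48.822)
    = 0.83509 × 0.41406 = 0.3458 m

S_c ≈ 0.346 m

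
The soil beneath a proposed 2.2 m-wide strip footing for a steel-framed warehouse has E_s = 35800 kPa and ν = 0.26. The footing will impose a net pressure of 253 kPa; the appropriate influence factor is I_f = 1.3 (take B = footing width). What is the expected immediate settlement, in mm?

S_e ≈ 18.8 mm

Immediate (elastic) settlement: S_e = q·B·(1−ν²)/E_s · I_f.
S_e = 253 × 2.2 × (1 − 0.26²) / 35800 × 1.3
    = 253 × 2.2 × 0.9324 / 35800 × 1.3
    = 0.01885 m = 18.85 mm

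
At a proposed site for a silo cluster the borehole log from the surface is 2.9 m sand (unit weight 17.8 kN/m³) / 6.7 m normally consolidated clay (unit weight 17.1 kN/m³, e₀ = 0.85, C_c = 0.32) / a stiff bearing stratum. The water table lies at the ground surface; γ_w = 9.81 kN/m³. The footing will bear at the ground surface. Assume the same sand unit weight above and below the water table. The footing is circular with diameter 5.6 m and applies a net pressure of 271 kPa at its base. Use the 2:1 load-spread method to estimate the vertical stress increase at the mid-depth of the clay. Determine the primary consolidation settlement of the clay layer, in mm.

S_c ≈ 413 mm

Mid-depth of clay below the ground surface: z = 2.9 + 6.7/2 = 6.25 m.
Total vertical stress at mid-clay: σ_v = 17.8×2.9 + 17.1×3.35 = 108.91 kPa.
Pore pressure: u = 9.81×(6.25 − 0) = 61.312 kPa.
Initial effective stress: σ'_0 = σ_v − u = 108.91 − 61.312 = 47.598 kPa.
Stress increase at mid-clay by the 2:1 spreading method:
Δσ ≈ qD²/(D+z)² = 271×5.6²/(5.6+6.25)² = 60.521 kPa
Final effective stress: σ'_f = σ'_0 + Δσ = 47.598 + 60.521 = 108.12 kPa.
Normally consolidated clay, so the full stress increment lies on the virgin compression line:
S_c = C_c·H/(1+e₀)·log₁₀(σ'_f/σ'_0) = 0.32×6.7/(1+0.85)×log₁₀(108.12/47.598)
    = 1.1589 × 0.35632 = 0.4129 m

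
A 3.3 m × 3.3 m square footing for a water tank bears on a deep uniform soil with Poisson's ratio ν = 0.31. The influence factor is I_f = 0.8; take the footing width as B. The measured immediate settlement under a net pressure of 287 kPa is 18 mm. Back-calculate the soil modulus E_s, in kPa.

S_e = q·B·(1−ν²)/E_s · I_f  ⇒  E_s = q·B·(1−ν²)·I_f / S_e.
E_s = 287 × 3.3 × 0.9039 × 0.8 / 0.018 = 38050 kPa

E_s ≈ 38000 kPa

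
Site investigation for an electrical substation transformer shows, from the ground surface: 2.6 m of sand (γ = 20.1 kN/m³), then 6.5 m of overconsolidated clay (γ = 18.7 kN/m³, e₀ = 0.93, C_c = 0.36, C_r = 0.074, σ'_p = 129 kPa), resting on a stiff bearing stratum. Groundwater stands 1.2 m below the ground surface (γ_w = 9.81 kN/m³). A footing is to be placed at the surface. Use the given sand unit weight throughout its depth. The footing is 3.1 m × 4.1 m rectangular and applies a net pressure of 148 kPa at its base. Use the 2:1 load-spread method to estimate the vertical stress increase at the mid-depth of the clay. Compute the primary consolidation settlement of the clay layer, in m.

Mid-depth of clay below the ground surface: z = 2.6 + 6.5/2 = 5.85 m.
Total vertical stress at mid-clay: σ_v = 20.1×2.6 + 18.7×3.25 = 113.03 kPa.
Pore pressure: u = 9.81×(5.85 − 1.2) = 45.617 kPa.
Initial effective stress: σ'_0 = σ_v − u = 113.03 − 45.617 = 67.413 kPa.
Stress increase at mid-clay by the 2:1 spreading method:
Δσ = qBL/((B+z)(L+z)) = 148×3.1×4.1/((3.1+5.85)(4.1+5.85)) = 21.123 kPa
Final effective stress: σ'_f = 67.413 + 21.123 = 88.536 kPa.
σ'_f = 88.536 ≤ σ'_p = 129 kPa, so the clay remains overconsolidated and only the recompression index applies:
S_c = C_r·H/(1+e₀)·log₁₀(σ'_f/σ'_0) = 0.074×6.5/1.93×log₁₀(88.536/67.413)
    = 0.24922 × 0.11838 = 0.0295 m

S_c ≈ 0.0295 m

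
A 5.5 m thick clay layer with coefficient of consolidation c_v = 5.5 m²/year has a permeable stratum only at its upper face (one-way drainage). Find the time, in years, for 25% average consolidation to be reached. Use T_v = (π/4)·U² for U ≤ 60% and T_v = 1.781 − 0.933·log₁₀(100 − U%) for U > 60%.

Drainage path length: H_d = H = 5.5 m (single drainage).
U ≤ 60%: T_v = (π/4)·U² = (π/4)×0.25² = 0.049087.
t = T_v·H_d²/c_v = 0.049087×5.5²/5.5 = 0.27 years.

t ≈ 0.27 years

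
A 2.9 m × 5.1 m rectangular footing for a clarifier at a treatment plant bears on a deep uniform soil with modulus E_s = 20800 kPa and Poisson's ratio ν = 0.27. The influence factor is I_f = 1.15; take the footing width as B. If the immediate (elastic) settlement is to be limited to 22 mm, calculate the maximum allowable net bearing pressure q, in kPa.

S_e = q·B·(1−ν²)/E_s · I_f  ⇒  q = S_e·E_s / (B·(1−ν²)·I_f).
q = 0.022 × 20800 / (2.9 × 0.9271 × 1.15) = 148 kPa

q ≈ 148 kPa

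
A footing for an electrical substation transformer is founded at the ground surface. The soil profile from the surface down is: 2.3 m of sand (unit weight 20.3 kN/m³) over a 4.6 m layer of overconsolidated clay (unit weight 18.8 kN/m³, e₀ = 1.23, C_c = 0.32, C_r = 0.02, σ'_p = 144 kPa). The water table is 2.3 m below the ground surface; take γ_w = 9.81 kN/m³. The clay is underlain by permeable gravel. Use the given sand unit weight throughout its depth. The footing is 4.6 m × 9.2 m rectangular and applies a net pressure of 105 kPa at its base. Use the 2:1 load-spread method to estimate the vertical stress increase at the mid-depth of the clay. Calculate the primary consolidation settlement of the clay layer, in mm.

Mid-depth of clay below the ground surface: z = 2.3 + 4.6/2 = 4.6 m.
Total vertical stress at mid-clay: σ_v = 20.3×2.3 + 18.8×2.3 = 89.93 kPa.
Pore pressure: u = 9.81×(4.6 − 2.3) = 22.563 kPa.
Initial effective stress: σ'_0 = σ_v − u = 89.93 − 22.563 = 67.367 kPa.
Stress increase at mid-clay by the 2:1 spreading method:
Δσ = qBL/((B+z)(L+z)) = 105×4.6×9.2/((4.6+4.6)(9.2+4.6)) = 35 kPa
Final effective stress: σ'_f = 67.367 + 35 = 102.37 kPa.
σ'_f = 102.37 ≤ σ'_p = 144 kPa, so the clay remains overconsolidated and only the recompression index applies:
S_c = C_r·H/(1+e₀)·log₁₀(σ'_f/σ'_0) = 0.02×4.6/2.23×log₁₀(102.37/67.367)
    = 0.041256 × 0.18173 = 0.007497 m

S_c ≈ 7.5 mm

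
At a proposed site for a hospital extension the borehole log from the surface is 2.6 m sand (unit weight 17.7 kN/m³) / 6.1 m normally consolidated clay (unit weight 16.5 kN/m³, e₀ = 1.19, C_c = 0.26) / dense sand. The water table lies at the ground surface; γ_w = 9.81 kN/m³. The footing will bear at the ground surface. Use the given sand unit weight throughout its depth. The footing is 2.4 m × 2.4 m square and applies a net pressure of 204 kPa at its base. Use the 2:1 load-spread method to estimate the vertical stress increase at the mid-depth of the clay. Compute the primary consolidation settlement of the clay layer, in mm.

S_c ≈ 115 mm

Mid-depth of clay below the ground surface: z = 2.6 + 6.1/2 = 5.65 m.
Total vertical stress at mid-clay: σ_v = 17.7×2.6 + 16.5×3.05 = 96.345 kPa.
Pore pressure: u = 9.81×(5.65 − 0) = 55.427 kPa.
Initial effective stress: σ'_0 = σ_v − u = 96.345 − 55.427 = 40.918 kPa.
Stress increase at mid-clay by the 2:1 spreading method:
Δσ = qBL/((B+z)(L+z)) = 204×2.4×2.4/((2.4+5.65)(2.4+5.65)) = 18.133 kPa
Final effective stress: σ'_f = σ'_0 + Δσ = 40.918 + 18.133 = 59.051 kPa.
Normally consolidated clay, so the full stress increment lies on the virgin compression line:
S_c = C_c·H/(1+e₀)·log₁₀(σ'_f/σ'_0) = 0.26×6.1/(1+1.19)×log₁₀(59.051/40.918)
    = 0.7242 × 0.15931 = 0.1154 m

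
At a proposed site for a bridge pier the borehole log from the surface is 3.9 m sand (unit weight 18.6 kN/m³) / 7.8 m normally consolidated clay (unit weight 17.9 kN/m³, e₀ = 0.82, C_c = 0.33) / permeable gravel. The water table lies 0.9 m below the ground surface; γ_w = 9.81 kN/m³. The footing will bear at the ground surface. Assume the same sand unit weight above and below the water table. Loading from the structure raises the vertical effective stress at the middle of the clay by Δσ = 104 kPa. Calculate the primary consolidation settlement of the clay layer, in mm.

Mid-depth of clay below the ground surface: z = 3.9 + 7.8/2 = 7.8 m.
Total vertical stress at mid-clay: σ_v = 18.6×3.9 + 17.9×3.9 = 142.35 kPa.
Pore pressure: u = 9.81×(7.8 − 0.9) = 67.689 kPa.
Initial effective stress: σ'_0 = σ_v − u = 142.35 − 67.689 = 74.661 kPa.
Final effective stress: σ'_f = σ'_0 + Δσ = 74.661 + 104 = 178.66 kPa.
Normally consolidated clay, so the full stress increment lies on the virgin compression line:
S_c = C_c·H/(1+e₀)·log₁₀(σ'_f/σ'_0) = 0.33×7.8/(1+0.82)×log₁₀(178.66/74.661)
    = 1.4143 × 0.37893 = 0.5359 m

S_c ≈ 536 mm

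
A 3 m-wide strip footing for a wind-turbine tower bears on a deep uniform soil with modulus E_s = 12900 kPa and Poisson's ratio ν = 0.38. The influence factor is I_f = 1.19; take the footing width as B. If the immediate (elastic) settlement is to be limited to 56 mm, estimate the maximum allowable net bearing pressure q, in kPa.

q ≈ 237 kPa

S_e = q·B·(1−ν²)/E_s · I_f  ⇒  q = S_e·E_s / (B·(1−ν²)·I_f).
q = 0.056 × 12900 / (3 × 0.8556 × 1.19) = 236.5 kPa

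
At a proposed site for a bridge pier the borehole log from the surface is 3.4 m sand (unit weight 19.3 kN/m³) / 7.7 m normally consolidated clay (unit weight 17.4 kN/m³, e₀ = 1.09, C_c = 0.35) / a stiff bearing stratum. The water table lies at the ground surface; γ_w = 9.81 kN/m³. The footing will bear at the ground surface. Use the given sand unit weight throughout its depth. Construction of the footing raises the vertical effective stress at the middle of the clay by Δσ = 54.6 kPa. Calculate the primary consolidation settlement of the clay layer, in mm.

Mid-depth of clay below the ground surface: z = 3.4 + 7.7/2 = 7.25 m.
Total vertical stress at mid-clay: σ_v = 19.3×3.4 + 17.4×3.85 = 132.61 kPa.
Pore pressure: u = 9.81×(7.25 − 0) = 71.123 kPa.
Initial effective stress: σ'_0 = σ_v − u = 132.61 − 71.123 = 61.487 kPa.
Final effective stress: σ'_f = σ'_0 + Δσ = 61.487 + 54.6 = 116.09 kPa.
Normally consolidated clay, so the full stress increment lies on the virgin compression line:
S_c = C_c·H/(1+e₀)·log₁₀(σ'_f/σ'_0) = 0.35×7.7/(1+1.09)×log₁₀(116.09/61.487)
    = 1.2895 × 0.27601 = 0.3559 m

S_c ≈ 356 mm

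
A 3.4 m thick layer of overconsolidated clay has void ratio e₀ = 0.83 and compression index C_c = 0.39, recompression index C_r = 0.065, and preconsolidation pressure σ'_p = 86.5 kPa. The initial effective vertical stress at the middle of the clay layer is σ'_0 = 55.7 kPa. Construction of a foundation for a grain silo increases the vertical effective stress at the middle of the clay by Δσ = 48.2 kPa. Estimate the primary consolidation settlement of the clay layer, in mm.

Final effective stress: σ'_f = 55.7 + 48.2 = 103.9 kPa.
σ'_f = 103.9 > σ'_p = 86.5 kPa, so the stress path crosses the preconsolidation pressure — recompression up to σ'_p, then virgin compression beyond:
S_c = H/(1+e₀)·[C_r·log₁₀(σ'_p/σ'_0) + C_c·log₁₀(σ'_f/σ'_p)]
    = 3.4/1.83 × [0.065×log₁₀(86.5/55.7) + 0.39×log₁₀(103.9/86.5)]
    = 1.8579 × [0.012425 + 0.031044] = 0.08076 m

S_c ≈ 80.8 mm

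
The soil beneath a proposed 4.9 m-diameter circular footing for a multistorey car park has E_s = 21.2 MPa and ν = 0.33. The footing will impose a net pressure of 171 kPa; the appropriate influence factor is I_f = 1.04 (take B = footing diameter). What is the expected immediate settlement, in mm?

Immediate (elastic) settlement: S_e = q·B·(1−ν²)/E_s · I_f.
E_s = 21.2 MPa = 21200 kPa.
S_e = 171 × 4.9 × (1 − 0.33²) / 21200 × 1.04
    = 171 × 4.9 × 0.8911 / 21200 × 1.04
    = 0.03663 m = 36.63 mm

S_e ≈ 36.6 mm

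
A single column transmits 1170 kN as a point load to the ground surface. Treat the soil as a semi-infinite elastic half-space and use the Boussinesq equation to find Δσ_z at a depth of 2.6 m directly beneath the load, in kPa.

Δσ_z ≈ 82.6 kPa

Boussinesq vertical stress below a point load on an elastic half-space:
Δσ_z = 3P/(2πz²) · [1 + (r/z)²]^(−5/2)
r/z = 0/2.6 = 0; [1+(r/z)²]^(−5/2) = 1.
Δσ_z = 3×1170/(2π×2.6²) × 1 = 82.638 × 1 = 82.64 kPa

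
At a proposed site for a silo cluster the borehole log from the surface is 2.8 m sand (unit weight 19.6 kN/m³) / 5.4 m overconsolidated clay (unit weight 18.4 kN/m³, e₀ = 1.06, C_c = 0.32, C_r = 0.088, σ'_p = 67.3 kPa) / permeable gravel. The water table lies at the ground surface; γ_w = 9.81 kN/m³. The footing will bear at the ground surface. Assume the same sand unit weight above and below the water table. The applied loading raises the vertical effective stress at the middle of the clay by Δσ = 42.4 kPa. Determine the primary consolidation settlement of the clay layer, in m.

Mid-depth of clay below the ground surface: z = 2.8 + 5.4/2 = 5.5 m.
Total vertical stress at mid-clay: σ_v = 19.6×2.8 + 18.4×2.7 = 104.56 kPa.
Pore pressure: u = 9.81×(5.5 − 0) = 53.955 kPa.
Initial effective stress: σ'_0 = σ_v − u = 104.56 − 53.955 = 50.605 kPa.
Final effective stress: σ'_f = 50.605 + 42.4 = 93.005 kPa.
σ'_f = 93.005 > σ'_p = 67.3 kPa, so the stress path crosses the preconsolidation pressure — recompression up to σ'_p, then virgin compression beyond:
S_c = H/(1+e₀)·[C_r·log₁₀(σ'_p/σ'_0) + C_c·log₁₀(σ'_f/σ'_p)]
    = 5.4/2.06 × [0.088×log₁₀(67.3/50.605) + 0.32×log₁₀(93.005/67.3)]
    = 2.6214 × [0.010896 + 0.044957] = 0.1464 m

S_c ≈ 0.146 m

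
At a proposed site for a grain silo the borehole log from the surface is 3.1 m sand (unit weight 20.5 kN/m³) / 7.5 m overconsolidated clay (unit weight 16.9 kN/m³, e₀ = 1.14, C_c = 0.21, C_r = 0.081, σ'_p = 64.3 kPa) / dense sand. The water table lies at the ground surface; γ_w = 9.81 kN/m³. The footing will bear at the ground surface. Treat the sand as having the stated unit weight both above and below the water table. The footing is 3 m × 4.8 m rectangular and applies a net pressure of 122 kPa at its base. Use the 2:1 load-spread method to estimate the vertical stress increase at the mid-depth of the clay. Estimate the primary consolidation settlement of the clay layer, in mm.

Mid-depth of clay below the ground surface: z = 3.1 + 7.5/2 = 6.85 m.
Total vertical stress at mid-clay: σ_v = 20.5×3.1 + 16.9×3.75 = 126.92 kPa.
Pore pressure: u = 9.81×(6.85 − 0) = 67.198 kPa.
Initial effective stress: σ'_0 = σ_v − u = 126.92 − 67.198 = 59.722 kPa.
Stress increase at mid-clay by the 2:1 spreading method:
Δσ = qBL/((B+z)(L+z)) = 122×3×4.8/((3+6.85)(4.8+6.85)) = 15.309 kPa
Final effective stress: σ'_f = 59.722 + 15.309 = 75.031 kPa.
σ'_f = 75.031 > σ'_p = 64.3 kPa, so the stress path crosses the preconsolidation pressure — recompression up to σ'_p, then virgin compression beyond:
S_c = H/(1+e₀)·[C_r·log₁₀(σ'_p/σ'_0) + C_c·log₁₀(σ'_f/σ'_p)]
    = 7.5/2.14 × [0.081×log₁₀(64.3/59.722) + 0.21×log₁₀(75.031/64.3)]
    = 3.5047 × [0.0025982 + 0.014076] = 0.05844 m

S_c ≈ 58.4 mm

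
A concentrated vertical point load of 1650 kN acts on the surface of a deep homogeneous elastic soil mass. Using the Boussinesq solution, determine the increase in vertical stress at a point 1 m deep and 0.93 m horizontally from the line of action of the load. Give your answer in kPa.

Δσ_z ≈ 166 kPa

Boussinesq vertical stress below a point load on an elastic half-space:
Δσ_z = 3P/(2πz²) · [1 + (r/z)²]^(−5/2)
r/z = 0.93/1 = 0.93; [1+(r/z)²]^(−5/2) = 0.21055.
Δσ_z = 3×1650/(2π×1²) × 0.21055 = 787.82 × 0.21055 = 165.9 kPa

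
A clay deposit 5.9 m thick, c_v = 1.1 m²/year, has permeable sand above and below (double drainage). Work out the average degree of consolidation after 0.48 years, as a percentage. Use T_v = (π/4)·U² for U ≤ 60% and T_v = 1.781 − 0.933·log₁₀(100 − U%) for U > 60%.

Drainage path length: H_d = H/2 = 2.95 m (double drainage).
T_v = c_v·t/H_d² = 1.1×0.48/2.95² = 0.060672.
T_v = 0.060672 corresponds to the U ≤ 60% branch:
U = √(4T_v/π) = 0.2779

U ≈ 27.8 %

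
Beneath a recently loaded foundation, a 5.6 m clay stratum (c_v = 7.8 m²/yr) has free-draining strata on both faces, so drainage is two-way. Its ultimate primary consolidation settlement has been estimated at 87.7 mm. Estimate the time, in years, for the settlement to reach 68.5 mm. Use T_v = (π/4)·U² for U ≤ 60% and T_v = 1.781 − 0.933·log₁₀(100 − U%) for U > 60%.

t ≈ 0.533 years

Drainage path length: H_d = H/2 = 2.8 m (double drainage).
U = S(t)/S_ult = 68.5/87.7 = 0.7811.
U > 60%: T_v = 1.781 − 0.933·log₁₀(100 − 78.107) = 0.5305.
t = T_v·H_d²/c_v = 0.5305×2.8²/7.8 = 0.5332 years.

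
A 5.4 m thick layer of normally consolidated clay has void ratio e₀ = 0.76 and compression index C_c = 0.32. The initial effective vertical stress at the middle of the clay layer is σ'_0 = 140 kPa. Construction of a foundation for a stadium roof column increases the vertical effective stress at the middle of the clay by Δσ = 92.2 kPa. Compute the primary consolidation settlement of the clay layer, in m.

S_c ≈ 0.216 m

Final effective stress: σ'_f = σ'_0 + Δσ = 140 + 92.2 = 232.2 kPa.
Normally consolidated clay, so the full stress increment lies on the virgin compression line:
S_c = C_c·H/(1+e₀)·log₁₀(σ'_f/σ'_0) = 0.32×5.4/(1+0.76)×log₁₀(232.2/140)
    = 0.98182 × 0.21973 = 0.2157 m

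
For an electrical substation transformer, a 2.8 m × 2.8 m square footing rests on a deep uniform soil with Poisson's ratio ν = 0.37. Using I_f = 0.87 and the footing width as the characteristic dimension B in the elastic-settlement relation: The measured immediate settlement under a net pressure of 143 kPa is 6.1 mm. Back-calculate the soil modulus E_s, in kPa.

S_e = q·B·(1−ν²)/E_s · I_f  ⇒  E_s = q·B·(1−ν²)·I_f / S_e.
E_s = 143 × 2.8 × 0.8631 × 0.87 / 0.0061 = 49290 kPa

E_s ≈ 49300 kPa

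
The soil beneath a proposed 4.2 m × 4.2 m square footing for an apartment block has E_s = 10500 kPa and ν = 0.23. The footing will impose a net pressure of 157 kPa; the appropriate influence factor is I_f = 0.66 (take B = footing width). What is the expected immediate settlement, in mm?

S_e ≈ 39.3 mm

Immediate (elastic) settlement: S_e = q·B·(1−ν²)/E_s · I_f.
S_e = 157 × 4.2 × (1 − 0.23²) / 10500 × 0.66
    = 157 × 4.2 × 0.9471 / 10500 × 0.66
    = 0.03926 m = 39.26 mm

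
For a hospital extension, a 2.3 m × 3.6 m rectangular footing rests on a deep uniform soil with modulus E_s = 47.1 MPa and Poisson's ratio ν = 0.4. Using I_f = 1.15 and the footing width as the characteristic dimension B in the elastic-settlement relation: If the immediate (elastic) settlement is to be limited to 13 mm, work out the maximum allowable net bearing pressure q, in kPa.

E_s = 47.1 MPa = 47100 kPa.
S_e = q·B·(1−ν²)/E_s · I_f  ⇒  q = S_e·E_s / (B·(1−ν²)·I_f).
q = 0.013 × 47100 / (2.3 × 0.84 × 1.15) = 275.6 kPa

q ≈ 276 kPa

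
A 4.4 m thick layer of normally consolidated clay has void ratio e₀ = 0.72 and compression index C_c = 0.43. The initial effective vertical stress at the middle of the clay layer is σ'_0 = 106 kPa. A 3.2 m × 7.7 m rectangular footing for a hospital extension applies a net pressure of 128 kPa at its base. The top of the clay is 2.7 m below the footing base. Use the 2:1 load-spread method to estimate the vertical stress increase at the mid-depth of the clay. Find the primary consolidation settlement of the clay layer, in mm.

Mid-depth of clay below the footing base: z = 2.7 + 4.4/2 = 4.9 m.
Stress increase at mid-clay by the 2:1 spreading method:
Δσ = qBL/((B+z)(L+z)) = 128×3.2×7.7/((3.2+4.9)(7.7+4.9)) = 30.903 kPa
Final effective stress: σ'_f = σ'_0 + Δσ = 106 + 30.903 = 136.9 kPa.
Normally consolidated clay, so the full stress increment lies on the virgin compression line:
S_c = C_c·H/(1+e₀)·log₁₀(σ'_f/σ'_0) = 0.43×4.4/(1+0.72)×log₁₀(136.9/106)
    = 1.1 × 0.1111 = 0.1222 m

S_c ≈ 122 mm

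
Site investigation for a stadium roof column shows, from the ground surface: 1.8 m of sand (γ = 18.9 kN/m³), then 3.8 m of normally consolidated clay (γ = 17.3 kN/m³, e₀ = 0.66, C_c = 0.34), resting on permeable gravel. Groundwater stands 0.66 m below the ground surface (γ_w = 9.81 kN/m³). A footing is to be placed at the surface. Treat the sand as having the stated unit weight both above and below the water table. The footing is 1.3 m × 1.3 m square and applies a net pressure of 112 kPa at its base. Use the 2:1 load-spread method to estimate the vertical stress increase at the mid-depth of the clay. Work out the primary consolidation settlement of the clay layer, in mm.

Mid-depth of clay below the ground surface: z = 1.8 + 3.8/2 = 3.7 m.
Total vertical stress at mid-clay: σ_v = 18.9×1.8 + 17.3×1.9 = 66.89 kPa.
Pore pressure: u = 9.81×(3.7 − 0.66) = 29.822 kPa.
Initial effective stress: σ'_0 = σ_v − u = 66.89 − 29.822 = 37.068 kPa.
Stress increase at mid-clay by the 2:1 spreading method:
Δσ = qBL/((B+z)(L+z)) = 112×1.3×1.3/((1.3+3.7)(1.3+3.7)) = 7.5712 kPa
Final effective stress: σ'_f = σ'_0 + Δσ = 37.068 + 7.5712 = 44.639 kPa.
Normally consolidated clay, so the full stress increment lies on the virgin compression line:
S_c = C_c·H/(1+e₀)·log₁₀(σ'_f/σ'_0) = 0.34×3.8/(1+0.66)×log₁₀(44.639/37.068)
    = 0.77831 × 0.080715 = 0.06282 m

S_c ≈ 62.8 mm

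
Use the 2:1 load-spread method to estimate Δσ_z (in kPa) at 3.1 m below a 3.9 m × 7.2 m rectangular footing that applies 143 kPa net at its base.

Δσ_z ≈ 55.7 kPa

By the 2:1 method the load spreads at 1 horizontal : 2 vertical, so at depth z the loaded area has grown by z in each plan dimension:
Δσ = qBL/((B+z)(L+z)) = 143×3.9×7.2/((3.9+3.1)(7.2+3.1)) = 55.693 kPa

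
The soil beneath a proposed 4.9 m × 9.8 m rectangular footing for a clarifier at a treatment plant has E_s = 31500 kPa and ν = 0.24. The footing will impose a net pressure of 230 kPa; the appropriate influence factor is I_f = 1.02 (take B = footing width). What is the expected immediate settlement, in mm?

S_e ≈ 34.4 mm

Immediate (elastic) settlement: S_e = q·B·(1−ν²)/E_s · I_f.
S_e = 230 × 4.9 × (1 − 0.24²) / 31500 × 1.02
    = 230 × 4.9 × 0.9424 / 31500 × 1.02
    = 0.03439 m = 34.39 mm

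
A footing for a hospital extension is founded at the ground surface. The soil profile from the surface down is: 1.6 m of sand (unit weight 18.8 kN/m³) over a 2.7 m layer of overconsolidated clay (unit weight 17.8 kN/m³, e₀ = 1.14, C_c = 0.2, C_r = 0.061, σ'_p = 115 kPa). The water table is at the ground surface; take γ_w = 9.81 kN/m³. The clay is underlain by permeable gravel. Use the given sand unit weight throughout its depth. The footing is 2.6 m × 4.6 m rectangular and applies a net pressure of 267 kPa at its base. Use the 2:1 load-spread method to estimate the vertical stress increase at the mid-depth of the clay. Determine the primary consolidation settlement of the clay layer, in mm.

Mid-depth of clay below the ground surface: z = 1.6 + 2.7/2 = 2.95 m.
Total vertical stress at mid-clay: σ_v = 18.8×1.6 + 17.8×1.35 = 54.11 kPa.
Pore pressure: u = 9.81×(2.95 − 0) = 28.94 kPa.
Initial effective stress: σ'_0 = σ_v − u = 54.11 − 28.94 = 25.17 kPa.
Stress increase at mid-clay by the 2:1 spreading method:
Δσ = qBL/((B+z)(L+z)) = 267×2.6×4.6/((2.6+2.95)(4.6+2.95)) = 76.208 kPa
Final effective stress: σ'_f = 25.17 + 76.208 = 101.38 kPa.
σ'_f = 101.38 ≤ σ'_p = 115 kPa, so the clay remains overconsolidated and only the recompression index applies:
S_c = C_r·H/(1+e₀)·log₁₀(σ'_f/σ'_0) = 0.061×2.7/2.14×log₁₀(101.38/25.17)
    = 0.076964 × 0.60507 = 0.04657 m

S_c ≈ 46.6 mm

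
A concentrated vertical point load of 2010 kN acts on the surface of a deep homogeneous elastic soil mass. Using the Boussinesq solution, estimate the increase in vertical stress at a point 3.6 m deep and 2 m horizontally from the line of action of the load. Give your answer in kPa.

Boussinesq vertical stress below a point load on an elastic half-space:
Δσ_z = 3P/(2πz²) · [1 + (r/z)²]^(−5/2)
r/z = 2/3.6 = 0.55556; [1+(r/z)²]^(−5/2) = 0.51044.
Δσ_z = 3×2010/(2π×3.6²) × 0.51044 = 74.051 × 0.51044 = 37.8 kPa

Δσ_z ≈ 37.8 kPa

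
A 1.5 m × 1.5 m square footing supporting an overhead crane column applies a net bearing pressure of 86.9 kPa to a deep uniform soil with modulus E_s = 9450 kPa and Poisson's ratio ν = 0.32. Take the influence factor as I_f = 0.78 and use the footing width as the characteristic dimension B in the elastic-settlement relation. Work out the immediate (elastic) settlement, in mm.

Immediate (elastic) settlement: S_e = q·B·(1−ν²)/E_s · I_f.
S_e = 86.9 × 1.5 × (1 − 0.32²) / 9450 × 0.78
    = 86.9 × 1.5 × 0.8976 / 9450 × 0.78
    = 0.009657 m = 9.657 mm

S_e ≈ 9.66 mm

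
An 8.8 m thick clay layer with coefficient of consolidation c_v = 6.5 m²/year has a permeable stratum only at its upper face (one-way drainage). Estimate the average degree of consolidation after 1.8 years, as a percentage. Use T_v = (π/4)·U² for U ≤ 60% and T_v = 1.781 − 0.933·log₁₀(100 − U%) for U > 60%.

U ≈ 43.9 %

Drainage path length: H_d = H = 8.8 m (single drainage).
T_v = c_v·t/H_d² = 6.5×1.8/8.8² = 0.15108.
T_v = 0.15108 corresponds to the U ≤ 60% branch:
U = √(4T_v/π) = 0.4386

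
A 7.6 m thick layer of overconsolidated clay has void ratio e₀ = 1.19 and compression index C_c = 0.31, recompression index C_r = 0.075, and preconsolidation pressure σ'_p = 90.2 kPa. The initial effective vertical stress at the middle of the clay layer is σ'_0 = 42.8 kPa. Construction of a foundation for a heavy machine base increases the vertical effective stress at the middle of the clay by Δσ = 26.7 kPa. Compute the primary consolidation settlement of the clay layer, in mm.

Final effective stress: σ'_f = 42.8 + 26.7 = 69.5 kPa.
σ'_f = 69.5 ≤ σ'_p = 90.2 kPa, so the clay remains overconsolidated and only the recompression index applies:
S_c = C_r·H/(1+e₀)·log₁₀(σ'_f/σ'_0) = 0.075×7.6/2.19×log₁₀(69.5/42.8)
    = 0.26027 × 0.21054 = 0.0548 m

S_c ≈ 54.8 mm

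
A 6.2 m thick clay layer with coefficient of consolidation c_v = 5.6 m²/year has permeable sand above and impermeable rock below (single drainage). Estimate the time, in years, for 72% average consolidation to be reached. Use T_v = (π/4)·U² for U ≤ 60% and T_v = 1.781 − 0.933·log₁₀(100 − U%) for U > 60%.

t ≈ 2.96 years

Drainage path length: H_d = H = 6.2 m (single drainage).
U > 60%: T_v = 1.781 − 0.933·log₁₀(100 − 72) = 0.4308.
t = T_v·H_d²/c_v = 0.4308×6.2²/5.6 = 2.957 years.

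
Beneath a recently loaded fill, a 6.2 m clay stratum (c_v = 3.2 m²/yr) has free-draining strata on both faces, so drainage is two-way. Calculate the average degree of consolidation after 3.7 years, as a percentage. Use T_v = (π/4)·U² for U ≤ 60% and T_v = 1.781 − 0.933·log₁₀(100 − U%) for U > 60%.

Drainage path length: H_d = H/2 = 3.1 m (double drainage).
T_v = c_v·t/H_d² = 3.2×3.7/3.1² = 1.232.
T_v = 1.232 corresponds to the U > 60% branch:
U = 1 − 10^((1.781 − T_v)/0.933)/100 = 0.9612

U ≈ 96.1 %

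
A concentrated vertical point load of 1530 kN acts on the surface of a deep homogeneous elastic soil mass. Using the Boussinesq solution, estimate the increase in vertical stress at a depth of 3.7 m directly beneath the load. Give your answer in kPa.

Boussinesq vertical stress below a point load on an elastic half-space:
Δσ_z = 3P/(2πz²) · [1 + (r/z)²]^(−5/2)
r/z = 0/3.7 = 0; [1+(r/z)²]^(−5/2) = 1.
Δσ_z = 3×1530/(2π×3.7²) × 1 = 53.362 × 1 = 53.36 kPa

Δσ_z ≈ 53.4 kPa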